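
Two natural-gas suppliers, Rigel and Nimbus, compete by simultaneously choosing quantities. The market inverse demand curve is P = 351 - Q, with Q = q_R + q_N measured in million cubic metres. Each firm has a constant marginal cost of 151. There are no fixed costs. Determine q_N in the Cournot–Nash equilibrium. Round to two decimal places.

66.67

Each firm earns π_i = (351 - Q)q_i - 151q_i.
First-order condition (treating rivals' output as given): 200 - 2q_i - q_j = 0.
By symmetry each firm produces the same amount; substituting q_j = q_i yields q_i = 200/3.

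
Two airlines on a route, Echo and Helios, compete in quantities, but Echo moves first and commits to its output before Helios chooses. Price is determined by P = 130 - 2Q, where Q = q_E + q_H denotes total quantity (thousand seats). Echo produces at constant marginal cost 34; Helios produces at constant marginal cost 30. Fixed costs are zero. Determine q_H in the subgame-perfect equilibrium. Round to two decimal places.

The follower Helios best-responds to any q_E: π_H = (130 - 2Q)q_H - 30q_H.
Setting the follower's marginal profit to zero, 100 - 2q_E - 4q_H = 0, i.e. q_H = (100 - 2q_E)/4.
Echo substitutes q_H(q_E) into its own profit: π_E = q_E(130 - 2q_E - (100 - 2q_E)/2) - 34q_E = (80 - q_E)q_E - 34q_E.
Leader FOC: 46 - 2q_E = 0, so q_E = 23.
Then q_H = (100 - 2·23)/4 = 27/2.

13.50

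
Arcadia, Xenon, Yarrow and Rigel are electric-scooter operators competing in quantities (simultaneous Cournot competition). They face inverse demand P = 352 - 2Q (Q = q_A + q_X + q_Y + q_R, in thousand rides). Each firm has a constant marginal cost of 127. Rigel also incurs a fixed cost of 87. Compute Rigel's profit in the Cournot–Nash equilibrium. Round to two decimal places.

925.50

Each firm earns π_i = (352 - 2Q)q_i - 127q_i.
Setting ∂π_i/∂q_i = 0 with rivals' quantities fixed: 225 - 4q_i - 2·Σ_{j≠i} q_j = 0.
By symmetry each firm produces the same amount; substituting Σ_{j≠i} q_j = 3q_i yields q_i = 225/10 = 45/2.
Price P = 352 - 2·90 = 172.
Rigel's profit: (172 - 127)·(45/2) - 87 = 1851/2.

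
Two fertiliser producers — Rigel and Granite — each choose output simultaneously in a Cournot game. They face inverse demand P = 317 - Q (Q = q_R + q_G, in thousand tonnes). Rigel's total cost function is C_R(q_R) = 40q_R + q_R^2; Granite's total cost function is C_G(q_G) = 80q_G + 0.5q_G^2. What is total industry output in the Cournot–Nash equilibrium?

115

Rigel's profit: π_R = (317 - Q)q_R - (40q_R + q_R²). Setting ∂π_R/∂q_R = 0: 277 - 4q_R - (q_G) = 0.
Granite's first-order condition: 237 - 3q_G - (q_R) = 0.
So q_R = (277 - q_G)/4 and q_G = (237 - q_R)/3.
Substituting one into the other gives q_R = 54 and q_G = 61.
Total output Q = 54 + 61 = 115.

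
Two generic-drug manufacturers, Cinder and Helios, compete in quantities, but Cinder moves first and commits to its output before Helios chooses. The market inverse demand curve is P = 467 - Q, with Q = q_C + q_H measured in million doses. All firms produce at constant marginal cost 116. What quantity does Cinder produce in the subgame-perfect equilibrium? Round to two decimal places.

175.50

Solve by backward induction. Given q_C, the follower Helios maximises π_H = (467 - q_C - q_H)q_H - 116q_H.
Setting the follower's marginal profit to zero, 351 - q_C - 2q_H = 0, i.e. q_H = (351 - q_C)/2.
The leader anticipates this reaction. Substituting into P = 467 - Q gives P = 583/2 - (1/2)q_C, so π_C = (583/2 - (1/2)q_C)q_C - 116q_C.
The leader's first-order condition 351/2 - q_C = 0 yields q_C = 351/2.
Then q_H = (351 - 351/2)/2 = 351/4.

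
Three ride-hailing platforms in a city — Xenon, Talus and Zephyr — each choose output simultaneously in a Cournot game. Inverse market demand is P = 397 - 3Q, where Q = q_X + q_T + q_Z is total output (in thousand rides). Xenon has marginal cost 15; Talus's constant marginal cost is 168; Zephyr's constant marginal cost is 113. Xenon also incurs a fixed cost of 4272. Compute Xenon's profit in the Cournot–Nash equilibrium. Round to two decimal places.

Xenon's profit: π_X = (397 - 3Q)q_X - (15q_X). Setting ∂π_X/∂q_X = 0: 382 - 6q_X - 3(q_T + q_Z) = 0.
Talus's first-order condition: 229 - 6q_T - 3(q_X + q_Z) = 0.
Zephyr's profit: π_Z = (397 - 3Q)q_Z - (113q_Z). Setting ∂π_Z/∂q_Z = 0: 284 - 6q_Z - 3(q_X + q_T) = 0.
Adding the 3 first-order conditions: 895 − 12Q = 0, so Q = 895/12.
Back-substituting: q_X = (382 − 895/4)/3 = 211/4, q_T = (229 − 895/4)/3 = 7/4, q_Z = (284 − 895/4)/3 = 241/12.
Price P = 397 - 3·(895/12) = 693/4.
Xenon's profit: (693/4 - 15)·(211/4) - 4272 = 4075.6875.

4075.69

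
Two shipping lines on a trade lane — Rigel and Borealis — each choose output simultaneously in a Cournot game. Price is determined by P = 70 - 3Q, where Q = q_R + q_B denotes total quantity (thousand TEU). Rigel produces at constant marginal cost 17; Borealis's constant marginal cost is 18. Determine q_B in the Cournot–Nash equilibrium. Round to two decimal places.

5.67

Rigel's profit: π_R = (70 - 3Q)q_R - (17q_R). Setting ∂π_R/∂q_R = 0: 53 - 6q_R - 3(q_B) = 0.
Borealis's first-order condition: 52 - 6q_B - 3(q_R) = 0.
Best responses: q_R = (53 - 3q_B)/6, q_B = (52 - 3q_R)/6.
Substituting one into the other gives q_R = 6 and q_B = 17/3.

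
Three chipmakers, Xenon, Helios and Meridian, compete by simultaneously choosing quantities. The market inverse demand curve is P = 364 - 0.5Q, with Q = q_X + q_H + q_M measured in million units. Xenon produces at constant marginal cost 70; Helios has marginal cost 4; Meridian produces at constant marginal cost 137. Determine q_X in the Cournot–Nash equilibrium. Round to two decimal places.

Xenon's profit: π_X = (364 - 0.5Q)q_X - (70q_X). Setting ∂π_X/∂q_X = 0: 294 - q_X - (1/2)(q_H + q_M) = 0.
Helios's first-order condition: 360 - q_H - (1/2)(q_X + q_M) = 0.
Meridian's profit: π_M = (364 - 0.5Q)q_M - (137q_M). Setting ∂π_M/∂q_M = 0: 227 - q_M - (1/2)(q_X + q_H) = 0.
Adding the 3 first-order conditions: 881 − 2Q = 0, so Q = 881/2.
Back-substituting: q_X = (294 − 881/4)/(1/2) = 295/2, q_H = (360 − 881/4)/(1/2) = 559/2, q_M = (227 − 881/4)/(1/2) = 27/2.

147.50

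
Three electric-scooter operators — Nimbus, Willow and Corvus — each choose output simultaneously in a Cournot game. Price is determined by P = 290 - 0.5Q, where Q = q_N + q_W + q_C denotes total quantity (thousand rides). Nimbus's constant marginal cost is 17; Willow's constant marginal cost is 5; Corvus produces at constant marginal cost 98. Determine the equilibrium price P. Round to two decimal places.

Nimbus's profit: π_N = (290 - 0.5Q)q_N - (17q_N). Setting ∂π_N/∂q_N = 0: 273 - q_N - (1/2)(q_W + q_C) = 0.
Willow's first-order condition: 285 - q_W - (1/2)(q_N + q_C) = 0.
Corvus's first-order condition: 192 - q_C - (1/2)(q_N + q_W) = 0.
Adding the 3 first-order conditions: 750 − 2Q = 0, so Q = 375.
Back-substituting: q_N = (273 − 375/2)/(1/2) = 171, q_W = (285 − 375/2)/(1/2) = 195, q_C = (192 − 375/2)/(1/2) = 9.
Total output Q = 375, so price P = 290 - (1/2)·375 = 205/2.

102.50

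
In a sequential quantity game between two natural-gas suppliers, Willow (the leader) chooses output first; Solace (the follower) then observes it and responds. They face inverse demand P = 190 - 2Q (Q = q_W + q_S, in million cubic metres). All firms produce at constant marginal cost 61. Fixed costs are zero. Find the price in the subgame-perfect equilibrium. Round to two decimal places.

93.25

Solve by backward induction. Given q_W, the follower Solace maximises π_S = (190 - 2q_W - 2q_S)q_S - 61q_S.
Setting the follower's marginal profit to zero, 129 - 2q_W - 4q_S = 0, i.e. q_S = (129 - 2q_W)/4.
Willow substitutes q_S(q_W) into its own profit: π_W = q_W(190 - 2q_W - (129 - 2q_W)/2) - 61q_W = (251/2 - q_W)q_W - 61q_W.
Maximising: ∂π_W/∂q_W = 129/2 - 2q_W = 0, giving q_W = 129/4.
Then q_S = (129 - 2·(129/4))/4 = 129/8.
Total output Q = 387/8, so price P = 190 - 2·(387/8) = 373/4.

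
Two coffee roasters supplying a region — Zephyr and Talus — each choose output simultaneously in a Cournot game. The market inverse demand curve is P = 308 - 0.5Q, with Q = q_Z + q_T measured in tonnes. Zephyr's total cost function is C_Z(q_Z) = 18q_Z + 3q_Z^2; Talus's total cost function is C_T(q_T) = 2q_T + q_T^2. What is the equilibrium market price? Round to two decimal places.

Zephyr's profit: π_Z = (308 - 0.5Q)q_Z - (18q_Z + 3q_Z²). Setting ∂π_Z/∂q_Z = 0: 290 - 7q_Z - (1/2)(q_T) = 0.
Talus's first-order condition: 306 - 3q_T - (1/2)(q_Z) = 0.
So q_Z = (290 - (1/2)q_T)/7 and q_T = (306 - (1/2)q_Z)/3.
Substituting one into the other gives q_Z = 34.5542 and q_T = 96.2410.
Total output Q = 130.7952, so price P = 308 - (1/2)·130.7952 = 242.6024.

242.60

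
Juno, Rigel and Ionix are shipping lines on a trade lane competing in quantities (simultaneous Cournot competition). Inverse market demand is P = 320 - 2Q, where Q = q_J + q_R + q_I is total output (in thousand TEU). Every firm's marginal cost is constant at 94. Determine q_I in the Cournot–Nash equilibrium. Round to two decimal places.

Each firm earns π_i = (320 - 2Q)q_i - 94q_i.
Setting ∂π_i/∂q_i = 0 with rivals' quantities fixed: 226 - 4q_i - 2·Σ_{j≠i} q_j = 0.
By symmetry each firm produces the same amount; substituting Σ_{j≠i} q_j = 2q_i yields q_i = 226/8 = 113/4.

28.25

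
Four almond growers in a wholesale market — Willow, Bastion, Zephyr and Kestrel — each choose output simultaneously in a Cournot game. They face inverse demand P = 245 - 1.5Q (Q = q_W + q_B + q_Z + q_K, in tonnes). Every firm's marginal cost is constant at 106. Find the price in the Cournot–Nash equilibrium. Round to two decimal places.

Each firm earns π_i = (245 - 1.5Q)q_i - 106q_i.
Setting ∂π_i/∂q_i = 0 with rivals' quantities fixed: 139 - 3q_i - (3/2)·Σ_{j≠i} q_j = 0.
With identical firms every q_j equals q_i, so Σ_{j≠i} q_j = 3q_i and 139 = (15/2)q_i, giving q_i = 278/15.
Total output Q = 1112/15, so price P = 245 - (3/2)·(1112/15) = 669/5.

133.80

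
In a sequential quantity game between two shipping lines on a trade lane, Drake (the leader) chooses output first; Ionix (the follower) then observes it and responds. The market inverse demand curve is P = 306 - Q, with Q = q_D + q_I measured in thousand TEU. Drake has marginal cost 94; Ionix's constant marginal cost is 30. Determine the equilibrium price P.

131

Solve by backward induction. Given q_D, the follower Ionix maximises π_I = (306 - q_D - q_I)q_I - 30q_I.
∂π_I/∂q_I = 276 - q_D - 2q_I = 0 gives the reaction function q_I = (276 - q_D)/2.
The leader anticipates this reaction. Substituting into P = 306 - Q gives P = 168 - (1/2)q_D, so π_D = (168 - (1/2)q_D)q_D - 94q_D.
Leader FOC: 74 - q_D = 0, so q_D = 74.
Then q_I = (276 - 74)/2 = 101.
Total output Q = 175, so price P = 306 - 175 = 131.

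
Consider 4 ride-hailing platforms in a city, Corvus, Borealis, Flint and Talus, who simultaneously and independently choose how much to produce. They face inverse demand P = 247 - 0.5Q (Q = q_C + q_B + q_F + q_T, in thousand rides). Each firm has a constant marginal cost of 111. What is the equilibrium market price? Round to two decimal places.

138.20

A representative firm's profit is π_i = q_i(247 - 0.5Q) - 111q_i.
First-order condition (treating rivals' output as given): 136 - q_i - (1/2)·Σ_{j≠i} q_j = 0.
With identical firms every q_j equals q_i, so Σ_{j≠i} q_j = 3q_i and 136 = (5/2)q_i, giving q_i = 272/5.
Total output Q = 1088/5, so price P = 247 - (1/2)·(1088/5) = 691/5.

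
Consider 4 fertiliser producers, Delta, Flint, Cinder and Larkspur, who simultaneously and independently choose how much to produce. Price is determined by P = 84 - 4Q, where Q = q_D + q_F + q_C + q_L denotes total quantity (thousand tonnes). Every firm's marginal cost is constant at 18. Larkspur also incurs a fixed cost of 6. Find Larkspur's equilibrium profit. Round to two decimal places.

37.56

Each firm earns π_i = (84 - 4Q)q_i - 18q_i.
Setting ∂π_i/∂q_i = 0 with rivals' quantities fixed: 66 - 8q_i - 4·Σ_{j≠i} q_j = 0.
With identical firms every q_j equals q_i, so Σ_{j≠i} q_j = 3q_i and 66 = 20q_i, giving q_i = 33/10.
Price P = 84 - 4·(66/5) = 156/5.
Larkspur's profit: (156/5 - 18)·(33/10) - 6 = 939/25.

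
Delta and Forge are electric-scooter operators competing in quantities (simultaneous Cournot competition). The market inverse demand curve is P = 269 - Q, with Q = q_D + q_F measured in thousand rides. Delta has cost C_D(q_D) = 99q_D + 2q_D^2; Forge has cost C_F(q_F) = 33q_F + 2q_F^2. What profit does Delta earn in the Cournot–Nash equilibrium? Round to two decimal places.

Delta's profit: π_D = (269 - Q)q_D - (99q_D + 2q_D²). Setting ∂π_D/∂q_D = 0: 170 - 6q_D - (q_F) = 0.
Forge's profit: π_F = (269 - Q)q_F - (33q_F + 2q_F²). Setting ∂π_F/∂q_F = 0: 236 - 6q_F - (q_D) = 0.
Rearranging gives the reaction functions q_D = (170 - q_F)/6 and q_F = (236 - q_D)/6.
Substituting one into the other gives q_D = 112/5 and q_F = 178/5.
Price P = 269 - 58 = 211.
Delta's profit: 211·(112/5) - 99·(112/5) - 2(112/5)² = 1505.2800.

1505.28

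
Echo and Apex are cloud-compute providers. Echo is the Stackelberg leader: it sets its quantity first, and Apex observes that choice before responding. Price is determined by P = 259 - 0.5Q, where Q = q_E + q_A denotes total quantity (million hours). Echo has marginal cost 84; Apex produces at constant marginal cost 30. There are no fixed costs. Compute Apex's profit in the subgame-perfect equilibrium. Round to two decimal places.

Solve by backward induction. Given q_E, the follower Apex maximises π_A = (259 - (1/2)q_E - (1/2)q_A)q_A - 30q_A.
Follower FOC: 229 - (1/2)q_E - q_A = 0, so q_A(q_E) = (229 - (1/2)q_E).
Echo substitutes q_A(q_E) into its own profit: π_E = q_E(259 - (1/2)q_E - (229 - (1/2)q_E)/2) - 84q_E = (289/2 - (1/4)q_E)q_E - 84q_E.
Leader FOC: 121/2 - (1/2)q_E = 0, so q_E = 121.
Then q_A = (229 - (1/2)·121) = 337/2.
Price P = 259 - (1/2)·(579/2) = 457/4.
Apex's profit: (457/4 - 30)·(337/2) = 14196.1250.

14196.13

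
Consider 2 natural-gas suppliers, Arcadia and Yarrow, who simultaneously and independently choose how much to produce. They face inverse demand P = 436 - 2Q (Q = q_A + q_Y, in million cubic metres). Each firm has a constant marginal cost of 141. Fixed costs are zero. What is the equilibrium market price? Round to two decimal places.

A representative firm's profit is π_i = q_i(436 - 2Q) - 141q_i.
Setting ∂π_i/∂q_i = 0 with rivals' quantities fixed: 295 - 4q_i - 2q_j = 0.
With identical firms every q_j equals q_i, so q_j = q_i and 295 = 6q_i, giving q_i = 295/6.
Total output Q = 295/3, so price P = 436 - 2·(295/3) = 718/3.

239.33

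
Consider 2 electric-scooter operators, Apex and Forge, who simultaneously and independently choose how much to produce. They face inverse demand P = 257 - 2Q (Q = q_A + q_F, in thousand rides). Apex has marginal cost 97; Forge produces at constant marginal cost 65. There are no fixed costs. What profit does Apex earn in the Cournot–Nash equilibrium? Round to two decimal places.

Apex's profit: π_A = (257 - 2Q)q_A - (97q_A). Setting ∂π_A/∂q_A = 0: 160 - 4q_A - 2(q_F) = 0.
Forge's first-order condition: 192 - 4q_F - 2(q_A) = 0.
So q_A = (160 - 2q_F)/4 and q_F = (192 - 2q_A)/4.
Substituting one into the other gives q_A = 64/3 and q_F = 112/3.
Price P = 257 - 2·(176/3) = 419/3.
Apex's profit: (419/3 - 97)·(64/3) = 910.2222.

910.22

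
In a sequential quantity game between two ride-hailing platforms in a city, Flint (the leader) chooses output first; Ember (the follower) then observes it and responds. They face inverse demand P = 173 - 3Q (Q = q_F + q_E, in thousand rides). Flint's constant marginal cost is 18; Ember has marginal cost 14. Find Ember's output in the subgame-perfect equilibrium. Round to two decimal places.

Solve by backward induction. Given q_F, the follower Ember maximises π_E = (173 - 3q_F - 3q_E)q_E - 14q_E.
Follower FOC: 159 - 3q_F - 6q_E = 0, so q_E(q_F) = (159 - 3q_F)/6.
The leader anticipates this reaction. Substituting into P = 173 - 3Q gives P = 187/2 - (3/2)q_F, so π_F = (187/2 - (3/2)q_F)q_F - 18q_F.
Leader FOC: 151/2 - 3q_F = 0, so q_F = 151/6.
Then q_E = (159 - 3·(151/6))/6 = 167/12.

13.92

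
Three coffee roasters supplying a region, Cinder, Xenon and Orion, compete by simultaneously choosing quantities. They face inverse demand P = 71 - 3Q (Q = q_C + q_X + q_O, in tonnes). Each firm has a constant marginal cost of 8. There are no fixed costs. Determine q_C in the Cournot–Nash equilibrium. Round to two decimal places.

5.25

A representative firm's profit is π_i = q_i(71 - 3Q) - 8q_i.
First-order condition (treating rivals' output as given): 63 - 6q_i - 3·Σ_{j≠i} q_j = 0.
By symmetry each firm produces the same amount; substituting Σ_{j≠i} q_j = 2q_i yields q_i = 63/12 = 21/4.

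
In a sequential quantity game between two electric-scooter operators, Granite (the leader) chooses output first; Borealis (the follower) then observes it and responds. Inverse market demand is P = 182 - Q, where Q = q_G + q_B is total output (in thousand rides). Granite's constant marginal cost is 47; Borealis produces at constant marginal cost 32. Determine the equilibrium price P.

77

Solve by backward induction. Given q_G, the follower Borealis maximises π_B = (182 - q_G - q_B)q_B - 32q_B.
Follower FOC: 150 - q_G - 2q_B = 0, so q_B(q_G) = (150 - q_G)/2.
The leader anticipates this reaction. Substituting into P = 182 - Q gives P = 107 - (1/2)q_G, so π_G = (107 - (1/2)q_G)q_G - 47q_G.
The leader's first-order condition 60 - q_G = 0 yields q_G = 60.
Then q_B = (150 - 60)/2 = 45.
Total output Q = 105, so price P = 182 - 105 = 77.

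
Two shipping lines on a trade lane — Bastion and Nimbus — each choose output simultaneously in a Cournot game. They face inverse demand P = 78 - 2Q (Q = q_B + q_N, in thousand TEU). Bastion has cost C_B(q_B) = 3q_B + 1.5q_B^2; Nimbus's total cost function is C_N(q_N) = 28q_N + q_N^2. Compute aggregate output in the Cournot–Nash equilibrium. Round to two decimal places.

Bastion's profit: π_B = (78 - 2Q)q_B - (3q_B + (3/2)q_B²). Setting ∂π_B/∂q_B = 0: 75 - 7q_B - 2(q_N) = 0.
Nimbus's profit: π_N = (78 - 2Q)q_N - (28q_N + q_N²). Setting ∂π_N/∂q_N = 0: 50 - 6q_N - 2(q_B) = 0.
Best responses: q_B = (75 - 2q_N)/7, q_N = (50 - 2q_B)/6.
Substituting one into the other gives q_B = 175/19 and q_N = 100/19.
Total output Q = 175/19 + 100/19 = 275/19.

14.47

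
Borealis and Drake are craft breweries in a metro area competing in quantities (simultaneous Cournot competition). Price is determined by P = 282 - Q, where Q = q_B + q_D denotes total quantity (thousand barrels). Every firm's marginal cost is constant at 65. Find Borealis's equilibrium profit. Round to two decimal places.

Each firm earns π_i = (282 - Q)q_i - 65q_i.
Setting ∂π_i/∂q_i = 0 with rivals' quantities fixed: 217 - 2q_i - q_j = 0.
With identical firms every q_j equals q_i, so q_j = q_i and 217 = 3q_i, giving q_i = 217/3.
Price P = 282 - 434/3 = 412/3.
Borealis's profit: (412/3 - 65)·(217/3) = 5232.1111.

5232.11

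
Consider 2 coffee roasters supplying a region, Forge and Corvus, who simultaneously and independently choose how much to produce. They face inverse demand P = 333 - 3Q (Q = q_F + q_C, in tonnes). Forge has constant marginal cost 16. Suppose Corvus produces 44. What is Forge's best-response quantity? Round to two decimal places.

With the rival's output fixed at 44, Forge's profit is π_F = (333 - 3·44 - 3q_F)q_F - (16q_F) = (201 - 3q_F)q_F - (16q_F).
∂π_F/∂q_F = 185 - 6q_F = 0, so q_F = 185/6.

30.83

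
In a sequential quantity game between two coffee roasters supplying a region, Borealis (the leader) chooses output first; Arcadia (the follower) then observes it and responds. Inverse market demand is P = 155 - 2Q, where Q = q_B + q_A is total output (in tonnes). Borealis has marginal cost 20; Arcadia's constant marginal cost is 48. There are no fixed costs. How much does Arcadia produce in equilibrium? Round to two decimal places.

Solve by backward induction. Given q_B, the follower Arcadia maximises π_A = (155 - 2q_B - 2q_A)q_A - 48q_A.
Setting the follower's marginal profit to zero, 107 - 2q_B - 4q_A = 0, i.e. q_A = (107 - 2q_B)/4.
Borealis substitutes q_A(q_B) into its own profit: π_B = q_B(155 - 2q_B - (107 - 2q_B)/2) - 20q_B = (203/2 - q_B)q_B - 20q_B.
The leader's first-order condition 163/2 - 2q_B = 0 yields q_B = 163/4.
Then q_A = (107 - 2·(163/4))/4 = 51/8.

6.38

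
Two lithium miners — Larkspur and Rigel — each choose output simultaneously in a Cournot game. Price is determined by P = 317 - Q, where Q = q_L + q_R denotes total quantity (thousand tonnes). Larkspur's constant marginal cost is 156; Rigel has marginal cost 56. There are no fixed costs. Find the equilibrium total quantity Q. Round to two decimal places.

140.67

Larkspur's profit: π_L = (317 - Q)q_L - (156q_L). Setting ∂π_L/∂q_L = 0: 161 - 2q_L - (q_R) = 0.
Rigel's first-order condition: 261 - 2q_R - (q_L) = 0.
So q_L = (161 - q_R)/2 and q_R = (261 - q_L)/2.
Substituting one into the other gives q_L = 61/3 and q_R = 361/3.
Total output Q = 61/3 + 361/3 = 422/3.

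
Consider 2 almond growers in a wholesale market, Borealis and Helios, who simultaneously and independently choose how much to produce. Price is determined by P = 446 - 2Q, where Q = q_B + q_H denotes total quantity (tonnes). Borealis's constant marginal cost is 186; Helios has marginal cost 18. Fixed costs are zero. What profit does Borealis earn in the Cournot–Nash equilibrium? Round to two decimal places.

470.22

Borealis's profit: π_B = (446 - 2Q)q_B - (186q_B). Setting ∂π_B/∂q_B = 0: 260 - 4q_B - 2(q_H) = 0.
Helios's first-order condition: 428 - 4q_H - 2(q_B) = 0.
Best responses: q_B = (260 - 2q_H)/4, q_H = (428 - 2q_B)/4.
Substituting one into the other gives q_B = 46/3 and q_H = 298/3.
Price P = 446 - 2·(344/3) = 650/3.
Borealis's profit: (650/3 - 186)·(46/3) = 470.2222.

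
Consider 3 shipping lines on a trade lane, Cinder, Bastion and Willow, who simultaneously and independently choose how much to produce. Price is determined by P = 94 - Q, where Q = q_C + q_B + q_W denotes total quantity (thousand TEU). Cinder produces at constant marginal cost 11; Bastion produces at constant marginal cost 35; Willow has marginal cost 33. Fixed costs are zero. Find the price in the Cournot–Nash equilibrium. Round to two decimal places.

Cinder's profit: π_C = (94 - Q)q_C - (11q_C). Setting ∂π_C/∂q_C = 0: 83 - 2q_C - (q_B + q_W) = 0.
Bastion's first-order condition: 59 - 2q_B - (q_C + q_W) = 0.
Willow's first-order condition: 61 - 2q_W - (q_C + q_B) = 0.
Summing all 3 equations gives 203 − 4Q = 0, hence Q = 203/4.
Back-substituting: q_C = (83 − 203/4) = 129/4, q_B = (59 − 203/4) = 33/4, q_W = (61 − 203/4) = 41/4.
Total output Q = 203/4, so price P = 94 - 203/4 = 173/4.

43.25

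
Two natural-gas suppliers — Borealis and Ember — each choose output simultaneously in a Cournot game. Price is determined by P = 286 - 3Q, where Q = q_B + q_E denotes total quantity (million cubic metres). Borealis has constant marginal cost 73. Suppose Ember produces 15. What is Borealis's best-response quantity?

With the rival's output fixed at 15, Borealis's profit is π_B = (286 - 3·15 - 3q_B)q_B - (73q_B) = (241 - 3q_B)q_B - (73q_B).
∂π_B/∂q_B = 168 - 6q_B = 0, so q_B = 28.

28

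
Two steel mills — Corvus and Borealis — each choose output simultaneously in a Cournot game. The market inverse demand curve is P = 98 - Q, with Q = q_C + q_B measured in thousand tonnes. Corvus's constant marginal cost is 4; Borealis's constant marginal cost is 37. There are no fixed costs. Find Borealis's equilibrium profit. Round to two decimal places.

Corvus's profit: π_C = (98 - Q)q_C - (4q_C). Setting ∂π_C/∂q_C = 0: 94 - 2q_C - (q_B) = 0.
Borealis's first-order condition: 61 - 2q_B - (q_C) = 0.
Best responses: q_C = (94 - q_B)/2, q_B = (61 - q_C)/2.
Substituting one into the other gives q_C = 127/3 and q_B = 28/3.
Price P = 98 - 155/3 = 139/3.
Borealis's profit: (139/3 - 37)·(28/3) = 784/9.

87.11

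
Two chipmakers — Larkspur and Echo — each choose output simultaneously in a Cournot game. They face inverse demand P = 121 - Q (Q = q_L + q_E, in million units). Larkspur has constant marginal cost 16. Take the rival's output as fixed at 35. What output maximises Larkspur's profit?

35

With the rival's output fixed at 35, Larkspur's profit is π_L = (121 - 35 - q_L)q_L - (16q_L) = (86 - q_L)q_L - (16q_L).
∂π_L/∂q_L = 70 - 2q_L = 0, so q_L = 35.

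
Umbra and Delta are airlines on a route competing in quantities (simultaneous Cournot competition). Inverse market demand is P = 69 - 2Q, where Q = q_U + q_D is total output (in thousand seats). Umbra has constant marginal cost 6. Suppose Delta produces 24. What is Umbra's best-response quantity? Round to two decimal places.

With the rival's output fixed at 24, Umbra's profit is π_U = (69 - 2·24 - 2q_U)q_U - (6q_U) = (21 - 2q_U)q_U - (6q_U).
∂π_U/∂q_U = 15 - 4q_U = 0, so q_U = 15/4.

3.75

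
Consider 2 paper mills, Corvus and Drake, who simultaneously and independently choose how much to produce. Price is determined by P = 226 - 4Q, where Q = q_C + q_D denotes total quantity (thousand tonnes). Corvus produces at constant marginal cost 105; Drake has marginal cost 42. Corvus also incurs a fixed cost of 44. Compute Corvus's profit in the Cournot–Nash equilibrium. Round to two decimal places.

Corvus's profit: π_C = (226 - 4Q)q_C - (105q_C). Setting ∂π_C/∂q_C = 0: 121 - 8q_C - 4(q_D) = 0.
Drake's first-order condition: 184 - 8q_D - 4(q_C) = 0.
Best responses: q_C = (121 - 4q_D)/8, q_D = (184 - 4q_C)/8.
Solving the pair: q_C = 29/6, q_D = 247/12.
Price P = 226 - 4·(305/12) = 373/3.
Corvus's profit: (373/3 - 105)·(29/6) - 44 = 445/9.

49.44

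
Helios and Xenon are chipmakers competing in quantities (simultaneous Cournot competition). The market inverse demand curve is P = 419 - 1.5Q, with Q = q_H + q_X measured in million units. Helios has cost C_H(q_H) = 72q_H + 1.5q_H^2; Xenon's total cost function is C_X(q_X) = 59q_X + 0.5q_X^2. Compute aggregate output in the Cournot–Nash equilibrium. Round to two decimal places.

Helios's profit: π_H = (419 - 1.5Q)q_H - (72q_H + (3/2)q_H²). Setting ∂π_H/∂q_H = 0: 347 - 6q_H - (3/2)(q_X) = 0.
Xenon's first-order condition: 360 - 4q_X - (3/2)(q_H) = 0.
Rearranging gives the reaction functions q_H = (347 - (3/2)q_X)/6 and q_X = (360 - (3/2)q_H)/4.
Substituting one into the other gives q_H = 38.9885 and q_X = 75.3793.
Total output Q = 38.9885 + 75.3793 = 114.3678.

114.37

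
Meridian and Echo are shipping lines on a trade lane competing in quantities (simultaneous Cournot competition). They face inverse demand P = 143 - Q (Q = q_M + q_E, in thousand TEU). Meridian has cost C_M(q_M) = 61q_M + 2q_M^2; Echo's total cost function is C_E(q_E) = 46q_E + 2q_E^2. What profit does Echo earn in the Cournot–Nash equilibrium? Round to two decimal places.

612.24

Meridian's profit: π_M = (143 - Q)q_M - (61q_M + 2q_M²). Setting ∂π_M/∂q_M = 0: 82 - 6q_M - (q_E) = 0.
Echo's profit: π_E = (143 - Q)q_E - (46q_E + 2q_E²). Setting ∂π_E/∂q_E = 0: 97 - 6q_E - (q_M) = 0.
Rearranging gives the reaction functions q_M = (82 - q_E)/6 and q_E = (97 - q_M)/6.
Solving the pair: q_M = 79/7, q_E = 100/7.
Price P = 143 - 179/7 = 822/7.
Echo's profit: (822/7)·(100/7) - 46·(100/7) - 2(100/7)² = 612.2449.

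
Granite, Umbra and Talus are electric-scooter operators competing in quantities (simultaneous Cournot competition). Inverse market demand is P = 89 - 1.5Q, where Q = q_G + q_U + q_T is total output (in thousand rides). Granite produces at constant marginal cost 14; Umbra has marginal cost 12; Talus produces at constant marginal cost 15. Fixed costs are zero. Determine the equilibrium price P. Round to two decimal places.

Granite's profit: π_G = (89 - 1.5Q)q_G - (14q_G). Setting ∂π_G/∂q_G = 0: 75 - 3q_G - (3/2)(q_U + q_T) = 0.
Umbra's profit: π_U = (89 - 1.5Q)q_U - (12q_U). Setting ∂π_U/∂q_U = 0: 77 - 3q_U - (3/2)(q_G + q_T) = 0.
Talus's first-order condition: 74 - 3q_T - (3/2)(q_G + q_U) = 0.
Adding the 3 conditions: 226 − 3Q − 3Q = 0, i.e. Q = 113/3.
Back-substituting: q_G = (75 − 113/2)/(3/2) = 37/3, q_U = (77 − 113/2)/(3/2) = 41/3, q_T = (74 − 113/2)/(3/2) = 35/3.
Total output Q = 113/3, so price P = 89 - (3/2)·(113/3) = 65/2.

32.50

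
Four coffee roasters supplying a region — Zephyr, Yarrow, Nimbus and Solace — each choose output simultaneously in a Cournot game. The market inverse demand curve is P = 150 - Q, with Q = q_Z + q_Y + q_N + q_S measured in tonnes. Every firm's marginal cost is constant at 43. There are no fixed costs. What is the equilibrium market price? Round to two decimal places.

64.40

Each firm earns π_i = (150 - Q)q_i - 43q_i.
Setting ∂π_i/∂q_i = 0 with rivals' quantities fixed: 107 - 2q_i - Σ_{j≠i} q_j = 0.
By symmetry each firm produces the same amount; substituting Σ_{j≠i} q_j = 3q_i yields q_i = 107/5.
Total output Q = 428/5, so price P = 150 - 428/5 = 322/5.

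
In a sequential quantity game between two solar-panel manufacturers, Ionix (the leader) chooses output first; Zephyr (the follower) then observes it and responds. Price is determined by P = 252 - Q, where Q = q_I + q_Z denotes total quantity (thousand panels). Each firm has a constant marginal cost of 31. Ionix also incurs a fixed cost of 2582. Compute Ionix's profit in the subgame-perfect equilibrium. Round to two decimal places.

Solve by backward induction. Given q_I, the follower Zephyr maximises π_Z = (252 - q_I - q_Z)q_Z - 31q_Z.
∂π_Z/∂q_Z = 221 - q_I - 2q_Z = 0 gives the reaction function q_Z = (221 - q_I)/2.
The leader anticipates this reaction. Substituting into P = 252 - Q gives P = 283/2 - (1/2)q_I, so π_I = (283/2 - (1/2)q_I)q_I - 31q_I.
Leader FOC: 221/2 - q_I = 0, so q_I = 221/2.
Then q_Z = (221 - 221/2)/2 = 221/4.
Price P = 252 - 663/4 = 345/4.
Ionix's profit: (345/4 - 31)·(221/2) - 2582 = 3523.1250.

3523.13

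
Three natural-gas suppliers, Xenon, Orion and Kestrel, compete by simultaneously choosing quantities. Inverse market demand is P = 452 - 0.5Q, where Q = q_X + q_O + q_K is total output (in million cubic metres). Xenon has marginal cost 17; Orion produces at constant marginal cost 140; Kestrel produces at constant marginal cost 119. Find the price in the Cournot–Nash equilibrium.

182

Xenon's profit: π_X = (452 - 0.5Q)q_X - (17q_X). Setting ∂π_X/∂q_X = 0: 435 - q_X - (1/2)(q_O + q_K) = 0.
Orion's first-order condition: 312 - q_O - (1/2)(q_X + q_K) = 0.
Kestrel's first-order condition: 333 - q_K - (1/2)(q_X + q_O) = 0.
Summing all 3 equations gives 1080 − 2Q = 0, hence Q = 540.
Back-substituting: q_X = (435 − 270)/(1/2) = 330, q_O = (312 − 270)/(1/2) = 84, q_K = (333 − 270)/(1/2) = 126.
Total output Q = 540, so price P = 452 - (1/2)·540 = 182.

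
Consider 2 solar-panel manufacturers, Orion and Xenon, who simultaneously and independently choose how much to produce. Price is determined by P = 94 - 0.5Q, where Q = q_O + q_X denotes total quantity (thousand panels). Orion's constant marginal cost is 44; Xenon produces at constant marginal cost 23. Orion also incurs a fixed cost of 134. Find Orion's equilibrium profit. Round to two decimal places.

52.89

Orion's profit: π_O = (94 - 0.5Q)q_O - (44q_O). Setting ∂π_O/∂q_O = 0: 50 - q_O - (1/2)(q_X) = 0.
Xenon's profit: π_X = (94 - 0.5Q)q_X - (23q_X). Setting ∂π_X/∂q_X = 0: 71 - q_X - (1/2)(q_O) = 0.
So q_O = (50 - (1/2)q_X) and q_X = (71 - (1/2)q_O).
Substituting one into the other gives q_O = 58/3 and q_X = 184/3.
Price P = 94 - (1/2)·(242/3) = 161/3.
Orion's profit: (161/3 - 44)·(58/3) - 134 = 476/9.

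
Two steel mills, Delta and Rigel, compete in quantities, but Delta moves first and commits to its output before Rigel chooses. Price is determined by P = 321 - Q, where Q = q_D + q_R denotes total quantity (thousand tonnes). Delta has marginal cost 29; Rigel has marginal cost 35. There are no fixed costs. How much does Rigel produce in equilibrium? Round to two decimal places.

The follower Rigel best-responds to any q_D: π_R = (321 - Q)q_R - 35q_R.
Setting the follower's marginal profit to zero, 286 - q_D - 2q_R = 0, i.e. q_R = (286 - q_D)/2.
Delta substitutes q_R(q_D) into its own profit: π_D = q_D(321 - q_D - (286 - q_D)/2) - 29q_D = (178 - (1/2)q_D)q_D - 29q_D.
Leader FOC: 149 - q_D = 0, so q_D = 149.
Then q_R = (286 - 149)/2 = 137/2.

68.50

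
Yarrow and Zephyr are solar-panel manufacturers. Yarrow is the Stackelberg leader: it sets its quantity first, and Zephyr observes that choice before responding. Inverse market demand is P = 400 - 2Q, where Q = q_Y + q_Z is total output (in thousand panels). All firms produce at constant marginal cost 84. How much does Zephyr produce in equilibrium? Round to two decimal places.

The follower Zephyr best-responds to any q_Y: π_Z = (400 - 2Q)q_Z - 84q_Z.
Setting the follower's marginal profit to zero, 316 - 2q_Y - 4q_Z = 0, i.e. q_Z = (316 - 2q_Y)/4.
The leader anticipates this reaction. Substituting into P = 400 - 2Q gives P = 242 - q_Y, so π_Y = (242 - q_Y)q_Y - 84q_Y.
Leader FOC: 158 - 2q_Y = 0, so q_Y = 79.
Then q_Z = (316 - 2·79)/4 = 79/2.

39.50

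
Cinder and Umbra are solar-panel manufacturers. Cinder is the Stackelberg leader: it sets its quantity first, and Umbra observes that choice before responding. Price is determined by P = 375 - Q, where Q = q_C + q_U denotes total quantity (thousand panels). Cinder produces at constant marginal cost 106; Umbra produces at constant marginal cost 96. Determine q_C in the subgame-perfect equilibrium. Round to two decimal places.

129.50

The follower Umbra best-responds to any q_C: π_U = (375 - Q)q_U - 96q_U.
Setting the follower's marginal profit to zero, 279 - q_C - 2q_U = 0, i.e. q_U = (279 - q_C)/2.
The leader anticipates this reaction. Substituting into P = 375 - Q gives P = 471/2 - (1/2)q_C, so π_C = (471/2 - (1/2)q_C)q_C - 106q_C.
Maximising: ∂π_C/∂q_C = 259/2 - q_C = 0, giving q_C = 259/2.
Then q_U = (279 - 259/2)/2 = 299/4.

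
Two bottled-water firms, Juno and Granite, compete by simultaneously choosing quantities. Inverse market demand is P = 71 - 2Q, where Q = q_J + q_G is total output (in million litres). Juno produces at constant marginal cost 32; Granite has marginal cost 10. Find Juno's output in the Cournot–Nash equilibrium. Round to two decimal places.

2.83

Juno's profit: π_J = (71 - 2Q)q_J - (32q_J). Setting ∂π_J/∂q_J = 0: 39 - 4q_J - 2(q_G) = 0.
Granite's profit: π_G = (71 - 2Q)q_G - (10q_G). Setting ∂π_G/∂q_G = 0: 61 - 4q_G - 2(q_J) = 0.
So q_J = (39 - 2q_G)/4 and q_G = (61 - 2q_J)/4.
Solving the pair: q_J = 17/6, q_G = 83/6.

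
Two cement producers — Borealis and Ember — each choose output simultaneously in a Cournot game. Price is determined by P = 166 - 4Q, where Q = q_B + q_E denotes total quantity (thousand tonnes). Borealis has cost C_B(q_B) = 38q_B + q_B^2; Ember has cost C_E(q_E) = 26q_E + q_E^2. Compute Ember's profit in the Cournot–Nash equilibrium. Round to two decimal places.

Borealis's profit: π_B = (166 - 4Q)q_B - (38q_B + q_B²). Setting ∂π_B/∂q_B = 0: 128 - 10q_B - 4(q_E) = 0.
Ember's first-order condition: 140 - 10q_E - 4(q_B) = 0.
So q_B = (128 - 4q_E)/10 and q_E = (140 - 4q_B)/10.
Solving the pair: q_B = 60/7, q_E = 74/7.
Price P = 166 - 4·(134/7) = 626/7.
Ember's profit: (626/7)·(74/7) - 26·(74/7) - (74/7)² = 558.7755.

558.78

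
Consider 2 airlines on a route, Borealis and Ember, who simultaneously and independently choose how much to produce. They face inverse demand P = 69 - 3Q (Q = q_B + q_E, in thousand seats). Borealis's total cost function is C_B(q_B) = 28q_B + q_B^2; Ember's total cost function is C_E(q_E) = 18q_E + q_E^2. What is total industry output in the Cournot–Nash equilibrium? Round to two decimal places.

8.36

Borealis's profit: π_B = (69 - 3Q)q_B - (28q_B + q_B²). Setting ∂π_B/∂q_B = 0: 41 - 8q_B - 3(q_E) = 0.
Ember's profit: π_E = (69 - 3Q)q_E - (18q_E + q_E²). Setting ∂π_E/∂q_E = 0: 51 - 8q_E - 3(q_B) = 0.
So q_B = (41 - 3q_E)/8 and q_E = (51 - 3q_B)/8.
Solving the pair: q_B = 35/11, q_E = 57/11.
Total output Q = 35/11 + 57/11 = 92/11.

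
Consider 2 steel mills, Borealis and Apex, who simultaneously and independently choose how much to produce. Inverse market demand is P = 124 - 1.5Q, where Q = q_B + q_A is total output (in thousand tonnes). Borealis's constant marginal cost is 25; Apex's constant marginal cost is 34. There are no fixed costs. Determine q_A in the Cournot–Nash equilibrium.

18

Borealis's profit: π_B = (124 - 1.5Q)q_B - (25q_B). Setting ∂π_B/∂q_B = 0: 99 - 3q_B - (3/2)(q_A) = 0.
Apex's profit: π_A = (124 - 1.5Q)q_A - (34q_A). Setting ∂π_A/∂q_A = 0: 90 - 3q_A - (3/2)(q_B) = 0.
Best responses: q_B = (99 - (3/2)q_A)/3, q_A = (90 - (3/2)q_B)/3.
Solving the pair: q_B = 24, q_A = 18.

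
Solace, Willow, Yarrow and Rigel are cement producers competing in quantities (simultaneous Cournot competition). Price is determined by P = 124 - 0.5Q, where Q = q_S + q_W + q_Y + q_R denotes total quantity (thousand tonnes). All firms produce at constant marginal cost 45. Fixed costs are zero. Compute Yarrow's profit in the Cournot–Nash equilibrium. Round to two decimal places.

499.28

A representative firm's profit is π_i = q_i(124 - 0.5Q) - 45q_i.
First-order condition (treating rivals' output as given): 79 - q_i - (1/2)·Σ_{j≠i} q_j = 0.
With identical firms every q_j equals q_i, so Σ_{j≠i} q_j = 3q_i and 79 = (5/2)q_i, giving q_i = 158/5.
Price P = 124 - (1/2)·(632/5) = 304/5.
Yarrow's profit: (304/5 - 45)·(158/5) = 499.2800.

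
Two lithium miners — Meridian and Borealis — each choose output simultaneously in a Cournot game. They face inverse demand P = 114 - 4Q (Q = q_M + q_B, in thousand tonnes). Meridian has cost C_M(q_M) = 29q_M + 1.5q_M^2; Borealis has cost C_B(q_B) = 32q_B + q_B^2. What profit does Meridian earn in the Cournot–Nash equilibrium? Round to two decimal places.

Meridian's profit: π_M = (114 - 4Q)q_M - (29q_M + (3/2)q_M²). Setting ∂π_M/∂q_M = 0: 85 - 11q_M - 4(q_B) = 0.
Borealis's profit: π_B = (114 - 4Q)q_B - (32q_B + q_B²). Setting ∂π_B/∂q_B = 0: 82 - 10q_B - 4(q_M) = 0.
Best responses: q_M = (85 - 4q_B)/11, q_B = (82 - 4q_M)/10.
Solving the pair: q_M = 261/47, q_B = 281/47.
Price P = 114 - 4·(542/47) = 67.8723.
Meridian's profit: 67.8723·(261/47) - 29·(261/47) - (3/2)(261/47)² = 169.6086.

169.61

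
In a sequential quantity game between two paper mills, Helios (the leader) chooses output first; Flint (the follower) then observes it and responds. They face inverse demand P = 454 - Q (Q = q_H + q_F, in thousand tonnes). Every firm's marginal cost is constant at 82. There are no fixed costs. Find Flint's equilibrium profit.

8649

Solve by backward induction. Given q_H, the follower Flint maximises π_F = (454 - q_H - q_F)q_F - 82q_F.
Setting the follower's marginal profit to zero, 372 - q_H - 2q_F = 0, i.e. q_F = (372 - q_H)/2.
The leader anticipates this reaction. Substituting into P = 454 - Q gives P = 268 - (1/2)q_H, so π_H = (268 - (1/2)q_H)q_H - 82q_H.
Leader FOC: 186 - q_H = 0, so q_H = 186.
Then q_F = (372 - 186)/2 = 93.
Price P = 454 - 279 = 175.
Flint's profit: (175 - 82)·93 = 8649.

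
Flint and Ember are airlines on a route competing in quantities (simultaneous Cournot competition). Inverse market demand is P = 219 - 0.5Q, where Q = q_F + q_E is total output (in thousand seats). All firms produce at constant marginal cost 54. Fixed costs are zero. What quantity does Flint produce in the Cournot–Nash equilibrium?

Each firm earns π_i = (219 - 0.5Q)q_i - 54q_i.
First-order condition (treating rivals' output as given): 165 - q_i - (1/2)q_j = 0.
With identical firms every q_j equals q_i, so q_j = q_i and 165 = (3/2)q_i, giving q_i = 110.

110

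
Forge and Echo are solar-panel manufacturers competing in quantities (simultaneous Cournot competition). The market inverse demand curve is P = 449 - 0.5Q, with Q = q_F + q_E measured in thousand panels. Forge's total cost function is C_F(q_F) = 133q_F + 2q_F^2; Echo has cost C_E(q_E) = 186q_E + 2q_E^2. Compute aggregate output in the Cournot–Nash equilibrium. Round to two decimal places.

Forge's profit: π_F = (449 - 0.5Q)q_F - (133q_F + 2q_F²). Setting ∂π_F/∂q_F = 0: 316 - 5q_F - (1/2)(q_E) = 0.
Echo's profit: π_E = (449 - 0.5Q)q_E - (186q_E + 2q_E²). Setting ∂π_E/∂q_E = 0: 263 - 5q_E - (1/2)(q_F) = 0.
Best responses: q_F = (316 - (1/2)q_E)/5, q_E = (263 - (1/2)q_F)/5.
Solving the pair: q_F = 58.5253, q_E = 46.7475.
Total output Q = 58.5253 + 46.7475 = 1158/11.

105.27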